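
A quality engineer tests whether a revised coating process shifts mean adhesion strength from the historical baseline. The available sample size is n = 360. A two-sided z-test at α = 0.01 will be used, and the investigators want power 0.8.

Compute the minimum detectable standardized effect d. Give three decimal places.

d ≈ 0.180

Required noncentrality: δ = z_{0.005} + z_{0.20} = 2.576 + 0.842 = 3.417.
(Lower-tail contribution to power is negligible for δ > 0.)
δ = d·√n ⇒ d = δ/√n = 3.417/√360 = 0.1801.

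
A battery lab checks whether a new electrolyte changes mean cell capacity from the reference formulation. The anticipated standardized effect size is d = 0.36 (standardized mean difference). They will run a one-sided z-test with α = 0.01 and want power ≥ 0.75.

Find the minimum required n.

n = 70

For power 0.75 need Φ(δ − z_{0.01}) = 0.75, so δ = z_{0.01} + z_{0.25} = 2.326 + 0.674 = 3.001.
δ = d·√n ⇒ n = (δ/d)² = (3.001 / 0.36)² = 69.48.
Round up to the next whole unit.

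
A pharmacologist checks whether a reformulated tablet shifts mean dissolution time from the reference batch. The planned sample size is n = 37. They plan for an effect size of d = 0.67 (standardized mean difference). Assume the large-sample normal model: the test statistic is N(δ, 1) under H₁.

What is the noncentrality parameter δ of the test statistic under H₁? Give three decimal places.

δ ≈ 4.075

The noncentrality parameter scales effect size by the design's sample-size factor: δ = d·√n = 0.67 × √37 = 4.0755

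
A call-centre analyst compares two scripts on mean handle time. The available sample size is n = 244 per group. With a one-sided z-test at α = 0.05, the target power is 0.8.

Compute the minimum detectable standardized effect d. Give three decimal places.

Need Φ(δ − 1.645) = 0.8, so δ = 1.645 + 0.842 = 2.486.
δ = d·√(n/2) ⇒ d = δ/√(n/2) = 2.486/√(244/2) = 0.2251.

d ≈ 0.225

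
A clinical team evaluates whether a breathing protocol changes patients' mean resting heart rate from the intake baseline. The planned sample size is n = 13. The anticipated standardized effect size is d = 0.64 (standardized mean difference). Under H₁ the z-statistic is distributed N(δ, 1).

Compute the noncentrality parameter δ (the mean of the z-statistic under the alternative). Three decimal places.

δ ≈ 2.308

δ = d·√n = 0.64 × √13 = 2.3076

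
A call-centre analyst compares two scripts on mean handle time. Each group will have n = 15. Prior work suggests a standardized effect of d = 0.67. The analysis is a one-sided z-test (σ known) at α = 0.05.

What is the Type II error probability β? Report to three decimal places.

Noncentrality parameter: δ = d·√(n/2) = 0.67 × √(15/2) = 1.8349
One-sided α = 0.05 → critical value z_{0.05} = 1.645.
Power = Φ(δ − 1.645) = Φ(0.190) = 0.5754.
Type II error: β = 1 − power = 1 − 0.5754 = 0.4246.

β ≈ 0.425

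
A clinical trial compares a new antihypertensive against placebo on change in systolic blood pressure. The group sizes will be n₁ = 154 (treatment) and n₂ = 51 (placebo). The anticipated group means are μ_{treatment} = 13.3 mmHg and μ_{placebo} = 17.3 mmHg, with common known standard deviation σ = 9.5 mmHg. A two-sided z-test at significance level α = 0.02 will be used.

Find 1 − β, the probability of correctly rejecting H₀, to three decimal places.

Power ≈ 0.610

Standardized effect: d = |μ_{treatment} − μ_{placebo}| / σ = |13.3 − 17.3| / 9.5 = 0.4211
Noncentrality parameter: δ = d / √(1/n₁ + 1/n₂) = 0.4211 / √(1/154 + 1/51) = 2.6062
Critical value for a two-sided test at α = 0.02: z_{α/2} = 2.326.
Power = Φ(δ − 2.326) + Φ(−δ − 2.326) = Φ(0.280) + Φ(-4.933) = 0.6102 + 0.0000 = 0.6102.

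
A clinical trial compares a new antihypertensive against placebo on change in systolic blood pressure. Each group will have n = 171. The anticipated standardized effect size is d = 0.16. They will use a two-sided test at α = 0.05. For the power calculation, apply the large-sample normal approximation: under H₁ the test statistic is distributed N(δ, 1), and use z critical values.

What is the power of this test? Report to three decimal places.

Power ≈ 0.316

Noncentrality parameter: δ = d·√(n/2) = 0.16 × √(171/2) = 1.4795
Two-sided α = 0.05 → critical value z_{0.025} = 1.960.
Power = Φ(δ − 1.960) + Φ(−δ − 1.960) = Φ(-0.481) + Φ(-3.439) = 0.3154 + 0.0003 = 0.3157.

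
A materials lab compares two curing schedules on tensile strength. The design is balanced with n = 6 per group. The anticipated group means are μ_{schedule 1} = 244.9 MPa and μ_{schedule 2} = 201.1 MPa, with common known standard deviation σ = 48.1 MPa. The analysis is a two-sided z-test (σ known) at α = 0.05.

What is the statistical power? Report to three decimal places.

Power ≈ 0.351

Standardized effect: d = |μ_{schedule 1} − μ_{schedule 2}| / σ = |244.9 − 201.1| / 48.1 = 0.9106
Noncentrality parameter: δ = d·√(n/2) = 0.9106 × √(6/2) = 1.5772
Critical value for a two-sided test at α = 0.05: z_{α/2} = 1.960.
Power = Φ(δ − 1.960) + Φ(−δ − 1.960) = Φ(-0.383) + Φ(-3.537) = 0.3510 + 0.0002 = 0.3512.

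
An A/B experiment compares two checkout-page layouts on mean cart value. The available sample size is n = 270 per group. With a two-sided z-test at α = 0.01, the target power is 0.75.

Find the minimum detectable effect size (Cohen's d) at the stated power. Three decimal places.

d ≈ 0.280

Need Φ(δ − 2.576) = 0.75, so δ = 2.576 + 0.674 = 3.250.
(The second rejection-region term Φ(−δ − z_{α/2}) is negligible and dropped.)
δ = d·√(n/2) ⇒ d = δ/√(n/2) = 3.250/√(270/2) = 0.2797.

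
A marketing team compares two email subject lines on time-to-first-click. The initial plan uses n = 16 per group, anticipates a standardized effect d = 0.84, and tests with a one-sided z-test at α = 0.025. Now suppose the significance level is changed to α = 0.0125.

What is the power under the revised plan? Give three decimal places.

δ = d·√(n/2) = 0.84 × √(16/2) = 2.3759 (unchanged). New critical value: z_{0.0125} = 2.241.
Revised power = Φ(δ − 2.241) = Φ(0.134) = 0.5535.

Power ≈ 0.553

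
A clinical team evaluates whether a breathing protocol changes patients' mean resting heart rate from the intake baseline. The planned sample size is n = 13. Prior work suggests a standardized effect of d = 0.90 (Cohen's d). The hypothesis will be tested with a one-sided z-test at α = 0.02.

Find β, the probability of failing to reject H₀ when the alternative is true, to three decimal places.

β ≈ 0.117

Noncentrality parameter: δ = d·√n = 0.90 × √13 = 3.2450
Critical value for a one-sided test at α = 0.02: z_α = 2.054.
Power = P(Z > 2.054 − δ) = Φ(1.191) = 0.8832.
Type II error: β = 1 − power = 1 − 0.8832 = 0.1168.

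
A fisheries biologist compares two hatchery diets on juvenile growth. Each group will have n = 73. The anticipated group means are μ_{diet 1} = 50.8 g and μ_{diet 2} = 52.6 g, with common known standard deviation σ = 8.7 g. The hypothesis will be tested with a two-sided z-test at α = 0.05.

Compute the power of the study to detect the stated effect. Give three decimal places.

Standardized effect: d = |μ_{diet 1} − μ_{diet 2}| / σ = |50.8 − 52.6| / 8.7 = 0.2069
Noncentrality parameter: δ = d·√(n/2) = 0.2069 × √(73/2) = 1.2500
Critical value for a two-sided test at α = 0.05: z_{α/2} = 1.960.
Power = Φ(δ − 1.960) + Φ(−δ − 1.960) = Φ(-0.710) + Φ(-3.210) = 0.2389 + 0.0007 = 0.2395.

Power ≈ 0.240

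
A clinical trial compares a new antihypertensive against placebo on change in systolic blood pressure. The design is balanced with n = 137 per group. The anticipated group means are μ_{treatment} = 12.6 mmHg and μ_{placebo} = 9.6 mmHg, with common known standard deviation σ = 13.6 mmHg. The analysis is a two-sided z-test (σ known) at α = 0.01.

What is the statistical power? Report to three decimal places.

Standardized effect: d = |μ_{treatment} − μ_{placebo}| / σ = |12.6 − 9.6| / 13.6 = 0.2206
Noncentrality parameter: δ = d·√(n/2) = 0.2206 × √(137/2) = 1.8257
Two-sided α = 0.01 → critical value z_{0.005} = 2.576.
Power = Φ(δ − 2.576) + Φ(−δ − 2.576) = Φ(-0.750) + Φ(-4.402) = 0.2266 + 0.0000 = 0.2266.

Power ≈ 0.227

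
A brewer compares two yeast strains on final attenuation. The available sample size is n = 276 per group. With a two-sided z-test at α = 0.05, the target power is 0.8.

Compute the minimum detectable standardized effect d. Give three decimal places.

Required noncentrality: δ = z_{0.025} + z_{0.20} = 1.960 + 0.842 = 2.802.
(Lower-tail contribution to power is negligible for δ > 0.)
δ = d·√(n/2) ⇒ d = δ/√(n/2) = 2.802/√(276/2) = 0.2385.

d ≈ 0.238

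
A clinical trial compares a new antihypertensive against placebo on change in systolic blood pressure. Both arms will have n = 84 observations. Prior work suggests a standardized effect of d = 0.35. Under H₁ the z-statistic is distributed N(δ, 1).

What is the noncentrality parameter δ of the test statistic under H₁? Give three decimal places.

δ ≈ 2.268

The noncentrality parameter scales effect size by the design's sample-size factor: δ = d·√(n/2) = 0.35 × √(84/2) = 2.2683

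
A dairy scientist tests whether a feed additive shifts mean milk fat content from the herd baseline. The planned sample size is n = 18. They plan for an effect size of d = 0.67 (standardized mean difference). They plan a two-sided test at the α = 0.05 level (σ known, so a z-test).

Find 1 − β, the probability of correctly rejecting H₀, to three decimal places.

Power ≈ 0.811

Noncentrality parameter: δ = d·√n = 0.67 × √18 = 2.8426
Two-sided α = 0.05 → critical value z_{0.025} = 1.960.
Power = Φ(δ − 1.960) + Φ(−δ − 1.960) = Φ(0.883) + Φ(-4.803) = 0.8113 + 0.0000 = 0.8113.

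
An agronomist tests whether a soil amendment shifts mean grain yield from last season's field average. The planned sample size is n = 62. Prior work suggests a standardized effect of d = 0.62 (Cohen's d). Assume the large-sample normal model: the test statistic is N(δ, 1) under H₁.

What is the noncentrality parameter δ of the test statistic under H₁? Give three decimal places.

δ ≈ 4.882

δ = d·√n = 0.62 × √62 = 4.8819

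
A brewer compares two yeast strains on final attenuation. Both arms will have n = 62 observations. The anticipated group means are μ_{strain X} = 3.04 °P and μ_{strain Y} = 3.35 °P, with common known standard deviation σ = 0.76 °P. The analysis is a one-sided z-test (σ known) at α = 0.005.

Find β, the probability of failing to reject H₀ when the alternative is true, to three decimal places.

Standardized effect: d = |μ_{strain X} − μ_{strain Y}| / σ = |3.04 − 3.35| / 0.76 = 0.4079
Noncentrality parameter: λ = d·√(n/2) = 0.4079 × √(62/2) = 2.2711
Critical value for a one-sided test at α = 0.005: z_α = 2.576.
Power = Φ(λ − 2.576) = Φ(-0.305) = 0.3803.
Type II error: β = 1 − power = 1 − 0.3803 = 0.6197.

β ≈ 0.620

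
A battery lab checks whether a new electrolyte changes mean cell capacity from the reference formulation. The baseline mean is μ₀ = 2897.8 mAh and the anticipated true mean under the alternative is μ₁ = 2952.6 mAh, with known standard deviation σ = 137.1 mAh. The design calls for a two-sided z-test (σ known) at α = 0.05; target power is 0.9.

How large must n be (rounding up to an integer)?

Standardized effect: d = |μ₁ − μ₀| / σ = |2952.6 − 2897.8| / 137.1 = 0.3997
For power 0.9 need Φ(δ − z_{0.025}) = 0.9, so δ = z_{0.025} + z_{0.10} = 1.960 + 1.282 = 3.242.
(The Φ(−δ − z_{α/2}) term is vanishingly small for δ > 0 and is dropped in the standard sample-size formula.)
δ = d·√n ⇒ n = (δ/d)² = (3.242 / 0.3997)² = 65.77.
Rounding up, n = 66.

n = 66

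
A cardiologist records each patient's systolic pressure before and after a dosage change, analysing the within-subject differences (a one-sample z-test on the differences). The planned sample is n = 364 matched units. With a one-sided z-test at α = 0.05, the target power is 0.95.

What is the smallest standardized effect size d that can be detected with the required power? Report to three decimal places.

Need Φ(δ − 1.645) = 0.95, so δ = 1.645 + 1.645 = 3.290.
δ = d·√n ⇒ d = δ/√n = 3.290/√364 = 0.1724.

d ≈ 0.172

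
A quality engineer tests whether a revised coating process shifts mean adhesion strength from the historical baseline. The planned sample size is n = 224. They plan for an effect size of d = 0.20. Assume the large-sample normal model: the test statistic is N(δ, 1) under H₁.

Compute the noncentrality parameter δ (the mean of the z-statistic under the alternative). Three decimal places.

δ ≈ 2.993

δ = d·√n = 0.20 × √224 = 2.9933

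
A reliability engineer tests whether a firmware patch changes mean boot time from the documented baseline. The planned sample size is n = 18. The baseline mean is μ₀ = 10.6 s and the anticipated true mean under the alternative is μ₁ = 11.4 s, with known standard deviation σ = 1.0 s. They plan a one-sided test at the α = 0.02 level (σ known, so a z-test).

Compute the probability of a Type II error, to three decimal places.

β ≈ 0.090

Standardized effect: d = |μ₁ − μ₀| / σ = |11.4 − 10.6| / 1.0 = 0.8000
Noncentrality parameter: λ = d·√n = 0.8000 × √18 = 3.3941
One-sided α = 0.02 → critical value z_{0.02} = 2.054.
Power = Φ(λ − 2.054) = Φ(1.340) = 0.9099.
Type II error: β = 1 − power = 1 − 0.9099 = 0.0901.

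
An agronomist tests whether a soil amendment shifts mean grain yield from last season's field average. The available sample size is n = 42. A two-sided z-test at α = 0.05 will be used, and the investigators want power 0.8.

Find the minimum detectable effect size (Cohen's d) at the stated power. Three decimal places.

d ≈ 0.432

Need Φ(δ − 1.960) = 0.8, so δ = 1.960 + 0.842 = 2.802.
(The second rejection-region term Φ(−δ − z_{α/2}) is negligible and dropped.)
δ = d·√n ⇒ d = δ/√n = 2.802/√42 = 0.4323.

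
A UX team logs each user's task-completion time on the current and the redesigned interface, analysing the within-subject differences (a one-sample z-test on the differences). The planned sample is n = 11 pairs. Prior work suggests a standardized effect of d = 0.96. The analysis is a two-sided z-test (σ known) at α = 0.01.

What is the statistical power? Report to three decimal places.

Noncentrality parameter: δ = d·√n = 0.96 × √11 = 3.1840
Critical value for a two-sided test at α = 0.01: z_{α/2} = 2.576.
Power = Φ(δ − 2.576) + Φ(−δ − 2.576) = Φ(0.608) + Φ(-5.760) = 0.7284 + 0.0000 = 0.7284.

Power ≈ 0.728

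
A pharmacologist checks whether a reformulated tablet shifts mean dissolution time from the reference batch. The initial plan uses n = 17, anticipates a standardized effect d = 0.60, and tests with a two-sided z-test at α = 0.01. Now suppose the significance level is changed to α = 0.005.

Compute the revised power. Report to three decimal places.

Power ≈ 0.370

δ = d·√n = 0.60 × √17 = 2.4739 (unchanged). New critical value: z_{0.0025} = 2.807.
Revised power = Φ(δ − 2.807) + Φ(−δ − 2.807) = Φ(-0.333) + Φ(-5.281) = 0.3695 + 0.0000 = 0.3695.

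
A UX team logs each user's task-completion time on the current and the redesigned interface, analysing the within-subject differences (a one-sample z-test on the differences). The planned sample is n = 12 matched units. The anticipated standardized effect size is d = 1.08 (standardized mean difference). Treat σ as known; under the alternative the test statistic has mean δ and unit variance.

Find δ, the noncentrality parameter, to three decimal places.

The noncentrality parameter scales effect size by the design's sample-size factor: δ = d·√n = 1.08 × √12 = 3.7412

δ ≈ 3.741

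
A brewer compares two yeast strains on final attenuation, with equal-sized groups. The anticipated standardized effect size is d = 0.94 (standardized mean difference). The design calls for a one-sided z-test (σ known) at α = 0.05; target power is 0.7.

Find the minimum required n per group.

n = 11 per group

Set Φ(δ − 1.645) = 0.7; then δ − 1.645 = Φ⁻¹(0.7) = 0.524, giving δ = 2.169.
δ = d·√(n/2) ⇒ n = 2(δ/d)² = 2 × (2.169 / 0.94)² = 10.65.
Round up to the next whole unit.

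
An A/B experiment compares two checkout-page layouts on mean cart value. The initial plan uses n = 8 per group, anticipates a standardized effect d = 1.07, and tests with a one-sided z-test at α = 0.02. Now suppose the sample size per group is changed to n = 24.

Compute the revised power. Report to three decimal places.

Power ≈ 0.951

With n = 24 per group: δ = d·√(n/2) = 1.07 × √(24/2) = 3.7066. Critical value z_{0.02} = 2.054.
Revised power = P(Z > 2.054 − δ) = Φ(1.653) = 0.9508.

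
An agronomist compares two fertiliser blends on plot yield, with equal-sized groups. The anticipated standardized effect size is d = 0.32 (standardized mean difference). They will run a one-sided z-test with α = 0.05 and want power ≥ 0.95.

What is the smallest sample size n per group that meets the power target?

n = 212 per group

For power 0.95 need Φ(δ − z_{0.05}) = 0.95, so δ = z_{0.05} + z_{0.05} = 1.645 + 1.645 = 3.290.
δ = d·√(n/2) ⇒ n = 2(δ/d)² = 2 × (3.290 / 0.32)² = 211.37.
Round up to the next whole unit.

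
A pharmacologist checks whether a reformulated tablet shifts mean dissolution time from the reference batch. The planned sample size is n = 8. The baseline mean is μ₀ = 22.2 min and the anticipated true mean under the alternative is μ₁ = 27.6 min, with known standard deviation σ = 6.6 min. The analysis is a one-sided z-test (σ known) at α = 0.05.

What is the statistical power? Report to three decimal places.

Power ≈ 0.748

Standardized effect: d = |μ₁ − μ₀| / σ = |27.6 − 22.2| / 6.6 = 0.8182
Noncentrality parameter: δ = d·√n = 0.8182 × √8 = 2.3142
One-sided α = 0.05 → critical value z_{0.05} = 1.645.
Power = P(Z > 1.645 − δ) = Φ(0.669) = 0.7484.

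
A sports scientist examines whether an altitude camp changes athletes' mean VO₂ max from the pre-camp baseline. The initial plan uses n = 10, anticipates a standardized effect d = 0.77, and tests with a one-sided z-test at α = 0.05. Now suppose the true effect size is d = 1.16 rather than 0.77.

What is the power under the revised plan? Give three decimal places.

With d = 1.16: δ = d·√n = 1.16 × √10 = 3.6682. Critical value z_{0.05} = 1.645.
Revised power = Φ(δ − 1.645) = Φ(2.023) = 0.9785.

Power ≈ 0.978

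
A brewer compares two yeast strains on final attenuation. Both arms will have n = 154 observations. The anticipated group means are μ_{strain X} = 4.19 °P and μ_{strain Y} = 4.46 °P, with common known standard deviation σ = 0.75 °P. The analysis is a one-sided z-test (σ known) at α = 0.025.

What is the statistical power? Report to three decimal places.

Standardized effect: d = |μ_{strain X} − μ_{strain Y}| / σ = |4.19 − 4.46| / 0.75 = 0.3600
Noncentrality parameter: δ = d·√(n/2) = 0.3600 × √(154/2) = 3.1590
Critical value for a one-sided test at α = 0.025: z_α = 1.960.
Power = P(Z > 1.960 − δ) = Φ(1.199) = 0.8847.

Power ≈ 0.885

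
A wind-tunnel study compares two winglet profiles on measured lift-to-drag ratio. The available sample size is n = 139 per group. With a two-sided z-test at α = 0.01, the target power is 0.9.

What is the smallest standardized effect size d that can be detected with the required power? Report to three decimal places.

d ≈ 0.463

Need Φ(δ − 2.576) = 0.9, so δ = 2.576 + 1.282 = 3.857.
(Lower-tail contribution to power is negligible for δ > 0.)
δ = d·√(n/2) ⇒ d = δ/√(n/2) = 3.857/√(139/2) = 0.4627.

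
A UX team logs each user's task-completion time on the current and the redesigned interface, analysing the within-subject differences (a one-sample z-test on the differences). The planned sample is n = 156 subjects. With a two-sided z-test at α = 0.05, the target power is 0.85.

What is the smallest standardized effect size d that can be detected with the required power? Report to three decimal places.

Need Φ(δ − 1.960) = 0.85, so δ = 1.960 + 1.036 = 2.996.
(The second rejection-region term Φ(−δ − z_{α/2}) is negligible and dropped.)
δ = d·√n ⇒ d = δ/√n = 2.996/√156 = 0.2399.

d ≈ 0.240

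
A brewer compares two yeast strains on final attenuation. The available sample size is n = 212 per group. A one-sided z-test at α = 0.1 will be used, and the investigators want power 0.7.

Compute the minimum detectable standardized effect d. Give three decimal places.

d ≈ 0.175

Need Φ(δ − 1.282) = 0.7, so δ = 1.282 + 0.524 = 1.806.
δ = d·√(n/2) ⇒ d = δ/√(n/2) = 1.806/√(212/2) = 0.1754.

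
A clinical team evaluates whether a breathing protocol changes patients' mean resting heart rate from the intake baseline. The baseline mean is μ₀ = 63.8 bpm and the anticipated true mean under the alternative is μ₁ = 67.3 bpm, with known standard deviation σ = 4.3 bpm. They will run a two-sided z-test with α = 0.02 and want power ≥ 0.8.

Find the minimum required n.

n = 16

Standardized effect: d = |μ₁ − μ₀| / σ = |67.3 − 63.8| / 4.3 = 0.8140
For power 0.8 need Φ(δ − z_{0.01}) = 0.8, so δ = z_{0.01} + z_{0.20} = 2.326 + 0.842 = 3.168.
(Ignoring the negligible lower-tail rejection probability gives the usual closed-form inversion.)
δ = d·√n ⇒ n = (δ/d)² = (3.168 / 0.8140)² = 15.15.
Round up to the next whole unit.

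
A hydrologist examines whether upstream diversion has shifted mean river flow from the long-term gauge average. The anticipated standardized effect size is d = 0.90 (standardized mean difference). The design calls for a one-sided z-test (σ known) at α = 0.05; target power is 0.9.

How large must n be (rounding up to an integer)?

Set Φ(δ − 1.645) = 0.9; then δ − 1.645 = Φ⁻¹(0.9) = 1.282, giving δ = 2.926.
δ = d·√n ⇒ n = (δ/d)² = (2.926 / 0.90)² = 10.57.
Rounding up, n = 11.

n = 11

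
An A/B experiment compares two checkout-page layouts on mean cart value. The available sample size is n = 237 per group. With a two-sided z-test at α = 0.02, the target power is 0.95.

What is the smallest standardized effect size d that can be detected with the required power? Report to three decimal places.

d ≈ 0.365

Need Φ(δ − 2.326) = 0.95, so δ = 2.326 + 1.645 = 3.971.
(Lower-tail contribution to power is negligible for δ > 0.)
δ = d·√(n/2) ⇒ d = δ/√(n/2) = 3.971/√(237/2) = 0.3648.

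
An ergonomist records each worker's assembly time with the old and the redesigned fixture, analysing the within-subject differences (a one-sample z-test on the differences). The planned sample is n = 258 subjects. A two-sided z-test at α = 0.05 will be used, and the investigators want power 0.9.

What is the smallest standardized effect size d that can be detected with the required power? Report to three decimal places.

d ≈ 0.202

Need Φ(δ − 1.960) = 0.9, so δ = 1.960 + 1.282 = 3.242.
(Lower-tail contribution to power is negligible for δ > 0.)
δ = d·√n ⇒ d = δ/√n = 3.242/√258 = 0.2018.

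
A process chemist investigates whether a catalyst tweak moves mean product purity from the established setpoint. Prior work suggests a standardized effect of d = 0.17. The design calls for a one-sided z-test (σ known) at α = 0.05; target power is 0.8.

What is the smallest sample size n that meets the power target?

Set Φ(δ − 1.645) = 0.8; then δ − 1.645 = Φ⁻¹(0.8) = 0.842, giving δ = 2.486.
δ = d·√n ⇒ n = (δ/d)² = (2.486 / 0.17)² = 213.93.
Rounding up, n = 214.

n = 214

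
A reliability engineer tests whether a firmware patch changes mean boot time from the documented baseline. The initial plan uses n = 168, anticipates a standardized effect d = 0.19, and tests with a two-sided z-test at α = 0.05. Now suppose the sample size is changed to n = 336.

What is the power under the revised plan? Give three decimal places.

Power ≈ 0.936

With n = 336: δ = d·√n = 0.19 × √336 = 3.4828. Critical value z_{0.025} = 1.960.
Revised power = Φ(δ − 1.960) + Φ(−δ − 1.960) = Φ(1.523) + Φ(-5.443) = 0.9361 + 0.0000 = 0.9361.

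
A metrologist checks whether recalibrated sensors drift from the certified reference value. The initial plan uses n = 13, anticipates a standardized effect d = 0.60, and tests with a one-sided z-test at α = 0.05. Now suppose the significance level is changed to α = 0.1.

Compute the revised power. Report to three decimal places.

δ = d·√n = 0.60 × √13 = 2.1633 (unchanged). New critical value: z_{0.1} = 1.282.
Revised power = P(Z > 1.282 − δ) = Φ(0.882) = 0.8111.

Power ≈ 0.811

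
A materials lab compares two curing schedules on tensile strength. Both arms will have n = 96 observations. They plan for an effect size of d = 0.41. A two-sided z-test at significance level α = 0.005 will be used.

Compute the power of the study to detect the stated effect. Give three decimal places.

Noncentrality parameter: δ = d·√(n/2) = 0.41 × √(96/2) = 2.8406
Two-sided α = 0.005 → critical value z_{0.0025} = 2.807.
Power = Φ(δ − 2.807) + Φ(−δ − 2.807) = Φ(0.034) + Φ(-5.648) = 0.5134 + 0.0000 = 0.5134.

Power ≈ 0.513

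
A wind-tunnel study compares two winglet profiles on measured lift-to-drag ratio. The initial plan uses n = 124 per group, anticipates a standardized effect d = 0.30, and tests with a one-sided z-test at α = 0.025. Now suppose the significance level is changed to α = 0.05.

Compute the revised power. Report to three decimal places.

Power ≈ 0.763

δ = d·√(n/2) = 0.30 × √(124/2) = 2.3622 (unchanged). New critical value: z_{0.05} = 1.645.
Revised power = Φ(δ − 1.645) = Φ(0.717) = 0.7634.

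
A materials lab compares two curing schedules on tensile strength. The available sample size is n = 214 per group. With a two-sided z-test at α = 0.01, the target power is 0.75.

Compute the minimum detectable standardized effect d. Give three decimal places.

d ≈ 0.314

Need Φ(δ − 2.576) = 0.75, so δ = 2.576 + 0.674 = 3.250.
(Lower-tail contribution to power is negligible for δ > 0.)
δ = d·√(n/2) ⇒ d = δ/√(n/2) = 3.250/√(214/2) = 0.3142.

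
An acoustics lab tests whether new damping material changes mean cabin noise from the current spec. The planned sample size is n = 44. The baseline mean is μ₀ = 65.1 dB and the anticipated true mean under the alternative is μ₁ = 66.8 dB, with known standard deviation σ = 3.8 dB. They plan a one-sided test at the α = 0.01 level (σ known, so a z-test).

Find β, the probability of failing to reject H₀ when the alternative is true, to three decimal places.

β ≈ 0.261

Standardized effect: d = |μ₁ − μ₀| / σ = |66.8 − 65.1| / 3.8 = 0.4474
Noncentrality parameter: δ = d·√n = 0.4474 × √44 = 2.9675
One-sided α = 0.01 → critical value z_{0.01} = 2.326.
Power = P(Z > 2.326 − δ) = Φ(0.641) = 0.7393.
Type II error: β = 1 − power = 1 − 0.7393 = 0.2607.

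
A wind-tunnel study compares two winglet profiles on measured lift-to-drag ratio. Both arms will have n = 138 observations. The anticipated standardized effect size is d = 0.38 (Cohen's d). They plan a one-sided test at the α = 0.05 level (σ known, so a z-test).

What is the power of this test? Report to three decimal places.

Power ≈ 0.935

Noncentrality parameter: δ = d·√(n/2) = 0.38 × √(138/2) = 3.1565
One-sided α = 0.05 → critical value z_{0.05} = 1.645.
Power = Φ(δ − 1.645) = Φ(1.512) = 0.9347.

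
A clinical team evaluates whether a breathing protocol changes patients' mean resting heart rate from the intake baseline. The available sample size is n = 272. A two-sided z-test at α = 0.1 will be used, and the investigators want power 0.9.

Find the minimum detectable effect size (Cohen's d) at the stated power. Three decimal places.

d ≈ 0.177

Required noncentrality: δ = z_{0.05} + z_{0.10} = 1.645 + 1.282 = 2.926.
(Lower-tail contribution to power is negligible for δ > 0.)
δ = d·√n ⇒ d = δ/√n = 2.926/√272 = 0.1774.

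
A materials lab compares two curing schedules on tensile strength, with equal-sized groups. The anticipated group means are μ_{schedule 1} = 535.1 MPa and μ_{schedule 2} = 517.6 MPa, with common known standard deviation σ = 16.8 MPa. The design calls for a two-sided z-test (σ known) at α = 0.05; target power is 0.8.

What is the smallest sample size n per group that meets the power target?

Standardized effect: d = |μ_{schedule 1} − μ_{schedule 2}| / σ = |535.1 − 517.6| / 16.8 = 1.0417
Set Φ(δ − 1.960) = 0.8; then δ − 1.960 = Φ⁻¹(0.8) = 0.842, giving δ = 2.802.
(The Φ(−δ − z_{α/2}) term is vanishingly small for δ > 0 and is dropped in the standard sample-size formula.)
δ = d·√(n/2) ⇒ n = 2(δ/d)² = 2 × (2.802 / 1.0417)² = 14.47.
Rounding up, n = 15 per group.

n = 15 per group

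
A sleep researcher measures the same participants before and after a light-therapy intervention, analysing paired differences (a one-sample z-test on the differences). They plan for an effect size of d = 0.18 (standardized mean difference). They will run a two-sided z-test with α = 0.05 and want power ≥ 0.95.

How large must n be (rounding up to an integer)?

Set Φ(δ − 1.960) = 0.95; then δ − 1.960 = Φ⁻¹(0.95) = 1.645, giving δ = 3.605.
(For δ > 0 the lower-tail rejection region contributes negligibly to power, so the one-term inversion is standard.)
δ = d·√n ⇒ n = (δ/d)² = (3.605 / 0.18)² = 401.07.
Round up to the next whole unit.

n = 402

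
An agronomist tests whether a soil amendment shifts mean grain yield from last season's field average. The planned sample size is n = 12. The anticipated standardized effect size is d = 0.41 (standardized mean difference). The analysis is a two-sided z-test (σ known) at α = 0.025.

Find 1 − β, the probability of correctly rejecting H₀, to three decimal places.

Noncentrality parameter: λ = d·√n = 0.41 × √12 = 1.4203
Two-sided α = 0.025 → critical value z_{0.0125} = 2.241.
Power = Φ(λ − 2.241) + Φ(−λ − 2.241) = Φ(-0.821) + Φ(-3.662) = 0.2058 + 0.0001 = 0.2059.

Power ≈ 0.206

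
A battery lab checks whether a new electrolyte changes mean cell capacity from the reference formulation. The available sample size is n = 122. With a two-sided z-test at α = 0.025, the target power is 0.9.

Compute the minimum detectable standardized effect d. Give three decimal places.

Need Φ(δ − 2.241) = 0.9, so δ = 2.241 + 1.282 = 3.523.
(The second rejection-region term Φ(−δ − z_{α/2}) is negligible and dropped.)
δ = d·√n ⇒ d = δ/√n = 3.523/√122 = 0.3190.

d ≈ 0.319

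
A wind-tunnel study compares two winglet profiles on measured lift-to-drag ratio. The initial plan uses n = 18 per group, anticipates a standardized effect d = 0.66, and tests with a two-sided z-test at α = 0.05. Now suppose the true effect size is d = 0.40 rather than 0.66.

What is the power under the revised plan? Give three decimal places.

With d = 0.40: δ = d·√(n/2) = 0.40 × √(18/2) = 1.2000. Critical value z_{0.025} = 1.960.
Revised power = Φ(δ − 1.960) + Φ(−δ − 1.960) = Φ(-0.760) + Φ(-3.160) = 0.2236 + 0.0008 = 0.2244.

Power ≈ 0.224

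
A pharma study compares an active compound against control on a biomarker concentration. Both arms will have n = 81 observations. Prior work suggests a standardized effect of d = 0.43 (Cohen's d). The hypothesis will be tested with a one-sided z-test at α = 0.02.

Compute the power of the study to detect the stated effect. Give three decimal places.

Noncentrality parameter: δ = d·√(n/2) = 0.43 × √(81/2) = 2.7365
Critical value for a one-sided test at α = 0.02: z_α = 2.054.
Power = Φ(δ − 2.054) = Φ(0.683) = 0.7526.

Power ≈ 0.753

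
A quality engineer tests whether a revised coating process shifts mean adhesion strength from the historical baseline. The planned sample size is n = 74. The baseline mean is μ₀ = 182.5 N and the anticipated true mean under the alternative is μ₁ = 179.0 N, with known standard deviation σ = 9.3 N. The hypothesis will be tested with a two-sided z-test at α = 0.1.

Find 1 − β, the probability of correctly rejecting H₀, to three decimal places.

Power ≈ 0.944

Standardized effect: d = |μ₁ − μ₀| / σ = |179.0 − 182.5| / 9.3 = 0.3763
Noncentrality parameter: δ = d·√n = 0.3763 × √74 = 3.2374
Critical value for a two-sided test at α = 0.1: z_{α/2} = 1.645.
Power = Φ(δ − 1.645) + Φ(−δ − 1.645) = Φ(1.593) + Φ(-4.882) = 0.9444 + 0.0000 = 0.9444.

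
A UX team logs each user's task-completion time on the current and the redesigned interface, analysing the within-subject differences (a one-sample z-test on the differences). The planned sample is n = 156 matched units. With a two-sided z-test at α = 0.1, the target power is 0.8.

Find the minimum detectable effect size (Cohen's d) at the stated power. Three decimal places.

Need Φ(δ − 1.645) = 0.8, so δ = 1.645 + 0.842 = 2.486.
(Lower-tail contribution to power is negligible for δ > 0.)
δ = d·√n ⇒ d = δ/√n = 2.486/√156 = 0.1991.

d ≈ 0.199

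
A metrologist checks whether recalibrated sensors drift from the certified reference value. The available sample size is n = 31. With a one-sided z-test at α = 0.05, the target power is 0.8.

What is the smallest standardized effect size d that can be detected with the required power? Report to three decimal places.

Required noncentrality: δ = z_{0.05} + z_{0.20} = 1.645 + 0.842 = 2.486.
δ = d·√n ⇒ d = δ/√n = 2.486/√31 = 0.4466.

d ≈ 0.447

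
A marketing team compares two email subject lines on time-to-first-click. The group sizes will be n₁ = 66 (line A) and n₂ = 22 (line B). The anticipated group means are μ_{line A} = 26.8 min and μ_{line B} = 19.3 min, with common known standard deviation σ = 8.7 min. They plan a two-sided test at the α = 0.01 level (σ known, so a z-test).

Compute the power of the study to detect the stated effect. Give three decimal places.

Standardized effect: d = |μ_{line A} − μ_{line B}| / σ = |26.8 − 19.3| / 8.7 = 0.8621
Noncentrality parameter: δ = d / √(1/n₁ + 1/n₂) = 0.8621 / √(1/66 + 1/22) = 3.5017
Critical value for a two-sided test at α = 0.01: z_{α/2} = 2.576.
Power = Φ(δ − 2.576) + Φ(−δ − 2.576) = Φ(0.926) + Φ(-6.078) = 0.8228 + 0.0000 = 0.8228.

Power ≈ 0.823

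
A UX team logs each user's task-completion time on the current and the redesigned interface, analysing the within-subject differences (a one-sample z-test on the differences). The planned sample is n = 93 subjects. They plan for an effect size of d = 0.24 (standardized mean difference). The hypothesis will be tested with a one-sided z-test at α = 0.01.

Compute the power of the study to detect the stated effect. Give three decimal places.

Power ≈ 0.495

Noncentrality parameter: λ = d·√n = 0.24 × √93 = 2.3145
One-sided α = 0.01 → critical value z_{0.01} = 2.326.
Power = Φ(λ − 2.326) = Φ(-0.012) = 0.4953.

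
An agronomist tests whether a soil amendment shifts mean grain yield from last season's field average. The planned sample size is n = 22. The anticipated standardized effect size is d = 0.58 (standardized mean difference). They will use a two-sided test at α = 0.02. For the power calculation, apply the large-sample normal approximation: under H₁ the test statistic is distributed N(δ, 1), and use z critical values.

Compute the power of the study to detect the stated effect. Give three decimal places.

Noncentrality parameter: δ = d·√n = 0.58 × √22 = 2.7204
Two-sided α = 0.02 → critical value z_{0.01} = 2.326.
Power = Φ(δ − 2.326) + Φ(−δ − 2.326) = Φ(0.394) + Φ(-5.047) = 0.6532 + 0.0000 = 0.6532.

Power ≈ 0.653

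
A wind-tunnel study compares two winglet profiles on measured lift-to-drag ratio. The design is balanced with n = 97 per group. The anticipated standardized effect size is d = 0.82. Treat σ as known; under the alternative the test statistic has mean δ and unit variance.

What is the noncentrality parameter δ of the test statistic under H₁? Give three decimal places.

δ ≈ 5.711

δ = d·√(n/2) = 0.82 × √(97/2) = 5.7106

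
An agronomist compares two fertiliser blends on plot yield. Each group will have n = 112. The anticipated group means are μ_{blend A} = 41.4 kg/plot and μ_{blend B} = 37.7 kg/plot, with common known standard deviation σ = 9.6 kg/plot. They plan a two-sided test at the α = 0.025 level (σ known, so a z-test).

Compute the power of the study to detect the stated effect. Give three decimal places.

Standardized effect: d = |μ_{blend A} − μ_{blend B}| / σ = |41.4 − 37.7| / 9.6 = 0.3854
Noncentrality parameter: δ = d·√(n/2) = 0.3854 × √(112/2) = 2.8842
Two-sided α = 0.025 → critical value z_{0.0125} = 2.241.
Power = Φ(δ − 2.241) + Φ(−δ − 2.241) = Φ(0.643) + Φ(-5.126) = 0.7398 + 0.0000 = 0.7398.

Power ≈ 0.740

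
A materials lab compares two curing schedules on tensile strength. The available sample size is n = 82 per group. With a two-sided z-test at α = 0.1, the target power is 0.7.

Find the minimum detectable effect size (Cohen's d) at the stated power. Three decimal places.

Required noncentrality: δ = z_{0.05} + z_{0.30} = 1.645 + 0.524 = 2.169.
(Lower-tail contribution to power is negligible for δ > 0.)
δ = d·√(n/2) ⇒ d = δ/√(n/2) = 2.169/√(82/2) = 0.3388.

d ≈ 0.339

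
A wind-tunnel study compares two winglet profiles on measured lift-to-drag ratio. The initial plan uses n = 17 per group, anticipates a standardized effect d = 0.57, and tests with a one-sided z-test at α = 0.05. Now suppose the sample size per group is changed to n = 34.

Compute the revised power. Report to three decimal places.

Power ≈ 0.760

With n = 34 per group: δ = d·√(n/2) = 0.57 × √(34/2) = 2.3502. Critical value z_{0.05} = 1.645.
Revised power = P(Z > 1.645 − δ) = Φ(0.705) = 0.7597.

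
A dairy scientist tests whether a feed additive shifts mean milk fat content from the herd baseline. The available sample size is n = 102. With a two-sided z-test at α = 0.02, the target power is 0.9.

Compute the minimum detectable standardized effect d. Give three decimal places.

Need Φ(δ − 2.326) = 0.9, so δ = 2.326 + 1.282 = 3.608.
(The second rejection-region term Φ(−δ − z_{α/2}) is negligible and dropped.)
δ = d·√n ⇒ d = δ/√n = 3.608/√102 = 0.3572.

d ≈ 0.357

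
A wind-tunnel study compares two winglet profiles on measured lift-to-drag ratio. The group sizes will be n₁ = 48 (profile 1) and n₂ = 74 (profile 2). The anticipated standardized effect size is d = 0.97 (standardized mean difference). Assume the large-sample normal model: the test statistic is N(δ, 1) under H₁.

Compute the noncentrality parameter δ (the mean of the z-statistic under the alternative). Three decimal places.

The noncentrality parameter scales effect size by the design's sample-size factor: δ = d / √(1/n₁ + 1/n₂) = 0.97 / √(1/48 + 1/74) = 5.2339

δ ≈ 5.234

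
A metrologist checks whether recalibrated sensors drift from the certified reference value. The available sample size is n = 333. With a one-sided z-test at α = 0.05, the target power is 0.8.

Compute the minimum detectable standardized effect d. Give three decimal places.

Need Φ(δ − 1.645) = 0.8, so δ = 1.645 + 0.842 = 2.486.
δ = d·√n ⇒ d = δ/√n = 2.486/√333 = 0.1363.

d ≈ 0.136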